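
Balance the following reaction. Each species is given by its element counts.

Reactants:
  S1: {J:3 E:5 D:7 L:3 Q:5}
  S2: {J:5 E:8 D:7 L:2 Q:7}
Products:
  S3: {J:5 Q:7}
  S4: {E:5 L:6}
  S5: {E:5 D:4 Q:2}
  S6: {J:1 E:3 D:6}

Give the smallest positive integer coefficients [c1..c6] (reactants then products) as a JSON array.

J: 2·3+6·5 = 36 | 6·5+3·0+5·0+6·1 = 36
E: 2·5+6·8 = 58 | 6·0+3·5+5·5+6·3 = 58
D: 2·7+6·7 = 56 | 6·0+3·0+5·4+6·6 = 56
L: 2·3+6·2 = 18 | 6·0+3·6+5·0+6·0 = 18
Q: 2·5+6·7 = 52 | 6·7+3·0+5·2+6·0 = 52
gcd(2,6,6,3,5,6) = 1

Coefficients: [2, 6, 6, 3, 5, 6]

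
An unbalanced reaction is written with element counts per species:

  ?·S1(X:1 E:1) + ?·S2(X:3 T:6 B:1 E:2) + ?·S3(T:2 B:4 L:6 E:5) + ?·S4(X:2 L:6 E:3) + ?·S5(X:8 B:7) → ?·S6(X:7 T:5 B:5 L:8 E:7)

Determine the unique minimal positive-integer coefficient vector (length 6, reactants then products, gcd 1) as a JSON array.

Coefficients: [4, 4, 3, 5, 2, 6]

X: 4·1+4·3+3·0+5·2+2·8 = 42 | 6·7 = 42
T: 4·0+4·6+3·2+5·0+2·0 = 30 | 6·5 = 30
B: 4·0+4·1+3·4+5·0+2·7 = 30 | 6·5 = 30
L: 4·0+4·0+3·6+5·6+2·0 = 48 | 6·8 = 48
E: 4·1+4·2+3·5+5·3+2·0 = 42 | 6·7 = 42
gcd(4,4,3,5,2,6) = 1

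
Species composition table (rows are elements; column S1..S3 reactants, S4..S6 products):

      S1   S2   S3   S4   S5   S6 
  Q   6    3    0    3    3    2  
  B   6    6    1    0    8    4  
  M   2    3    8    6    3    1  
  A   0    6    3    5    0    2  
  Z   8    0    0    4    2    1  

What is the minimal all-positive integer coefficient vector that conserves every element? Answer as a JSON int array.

Coefficients: [5, 5, 4, 6, 5, 6]

Q: 5·6+5·3+4·0 = 45 | 6·3+5·3+6·2 = 45
B: 5·6+5·6+4·1 = 64 | 6·0+5·8+6·4 = 64
M: 5·2+5·3+4·8 = 57 | 6·6+5·3+6·1 = 57
A: 5·0+5·6+4·3 = 42 | 6·5+5·0+6·2 = 42
Z: 5·8+5·0+4·0 = 40 | 6·4+5·2+6·1 = 40
gcd(5,5,4,6,5,6) = 1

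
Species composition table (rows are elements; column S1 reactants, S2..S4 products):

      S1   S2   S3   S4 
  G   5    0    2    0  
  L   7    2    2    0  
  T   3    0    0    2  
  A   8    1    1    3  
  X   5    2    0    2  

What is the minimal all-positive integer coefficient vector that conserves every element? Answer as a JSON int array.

G: 2·5 = 10 | 2·0+5·2+3·0 = 10
L: 2·7 = 14 | 2·2+5·2+3·0 = 14
T: 2·3 = 6 | 2·0+5·0+3·2 = 6
A: 2·8 = 16 | 2·1+5·1+3·3 = 16
X: 2·5 = 10 | 2·2+5·0+3·2 = 10
gcd(2,2,5,3) = 1

Coefficients: [2, 2, 5, 3]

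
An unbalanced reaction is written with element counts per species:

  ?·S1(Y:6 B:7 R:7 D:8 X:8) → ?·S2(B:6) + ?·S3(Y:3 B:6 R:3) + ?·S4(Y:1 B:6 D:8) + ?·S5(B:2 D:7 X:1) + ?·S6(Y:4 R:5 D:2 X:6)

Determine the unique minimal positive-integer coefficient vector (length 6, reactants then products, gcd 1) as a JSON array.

Y: 4·6 = 24 | 2·0+1·3+1·1+2·0+5·4 = 24
B: 4·7 = 28 | 2·6+1·6+1·6+2·2+5·0 = 28
R: 4·7 = 28 | 2·0+1·3+1·0+2·0+5·5 = 28
D: 4·8 = 32 | 2·0+1·0+1·8+2·7+5·2 = 32
X: 4·8 = 32 | 2·0+1·0+1·0+2·1+5·6 = 32
gcd(4,2,1,1,2,5) = 1

Coefficients: [4, 2, 1, 1, 2, 5]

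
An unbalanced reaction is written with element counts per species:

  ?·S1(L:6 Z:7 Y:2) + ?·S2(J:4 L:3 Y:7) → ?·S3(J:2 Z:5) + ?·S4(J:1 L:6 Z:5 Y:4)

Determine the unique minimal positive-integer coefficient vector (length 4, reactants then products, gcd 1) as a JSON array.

Coefficients: [5, 2, 1, 6]

J: 5·0+2·4 = 8 | 1·2+6·1 = 8
L: 5·6+2·3 = 36 | 1·0+6·6 = 36
Z: 5·7+2·0 = 35 | 1·5+6·5 = 35
Y: 5·2+2·7 = 24 | 1·0+6·4 = 24
gcd(5,2,1,6) = 1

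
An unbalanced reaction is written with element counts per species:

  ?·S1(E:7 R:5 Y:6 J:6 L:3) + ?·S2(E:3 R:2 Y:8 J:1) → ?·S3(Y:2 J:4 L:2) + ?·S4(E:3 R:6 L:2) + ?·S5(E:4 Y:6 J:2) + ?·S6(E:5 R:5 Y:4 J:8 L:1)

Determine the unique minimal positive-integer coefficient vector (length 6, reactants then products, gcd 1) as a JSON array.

Coefficients: [5, 2, 3, 4, 6, 1]

E: 5·7+2·3 = 41 | 3·0+4·3+6·4+1·5 = 41
R: 5·5+2·2 = 29 | 3·0+4·6+6·0+1·5 = 29
Y: 5·6+2·8 = 46 | 3·2+4·0+6·6+1·4 = 46
J: 5·6+2·1 = 32 | 3·4+4·0+6·2+1·8 = 32
L: 5·3+2·0 = 15 | 3·2+4·2+6·0+1·1 = 15
gcd(5,2,3,4,6,1) = 1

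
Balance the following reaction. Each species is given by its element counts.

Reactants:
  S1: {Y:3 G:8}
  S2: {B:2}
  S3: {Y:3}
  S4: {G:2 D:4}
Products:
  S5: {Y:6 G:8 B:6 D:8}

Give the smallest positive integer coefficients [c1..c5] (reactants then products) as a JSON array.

Y: 1·3+6·0+3·3+4·0 = 12 | 2·6 = 12
G: 1·8+6·0+3·0+4·2 = 16 | 2·8 = 16
B: 1·0+6·2+3·0+4·0 = 12 | 2·6 = 12
D: 1·0+6·0+3·0+4·4 = 16 | 2·8 = 16
gcd(1,6,3,4,2) = 1

Coefficients: [1, 6, 3, 4, 2]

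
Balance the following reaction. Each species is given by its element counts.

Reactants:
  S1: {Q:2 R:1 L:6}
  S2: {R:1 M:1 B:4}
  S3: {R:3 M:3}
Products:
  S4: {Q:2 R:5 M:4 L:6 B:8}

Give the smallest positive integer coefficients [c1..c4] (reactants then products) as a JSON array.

Q: 3·2+6·0+2·0 = 6 | 3·2 = 6
R: 3·1+6·1+2·3 = 15 | 3·5 = 15
M: 3·0+6·1+2·3 = 12 | 3·4 = 12
L: 3·6+6·0+2·0 = 18 | 3·6 = 18
B: 3·0+6·4+2·0 = 24 | 3·8 = 24
gcd(3,6,2,3) = 1

Coefficients: [3, 6, 2, 3]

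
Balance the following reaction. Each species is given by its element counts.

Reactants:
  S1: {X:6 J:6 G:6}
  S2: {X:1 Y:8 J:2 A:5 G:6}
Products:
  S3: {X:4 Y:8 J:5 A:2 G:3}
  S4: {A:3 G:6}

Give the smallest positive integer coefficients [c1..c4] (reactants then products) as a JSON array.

X: 1·6+2·1 = 8 | 2·4+2·0 = 8
Y: 1·0+2·8 = 16 | 2·8+2·0 = 16
J: 1·6+2·2 = 10 | 2·5+2·0 = 10
A: 1·0+2·5 = 10 | 2·2+2·3 = 10
G: 1·6+2·6 = 18 | 2·3+2·6 = 18
gcd(1,2,2,2) = 1

Coefficients: [1, 2, 2, 2]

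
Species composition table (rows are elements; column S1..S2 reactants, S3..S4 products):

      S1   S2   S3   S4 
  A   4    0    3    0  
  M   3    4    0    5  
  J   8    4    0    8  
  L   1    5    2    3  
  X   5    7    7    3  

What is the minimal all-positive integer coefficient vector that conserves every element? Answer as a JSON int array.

Coefficients: [3, 4, 4, 5]

A: 3·4+4·0 = 12 | 4·3+5·0 = 12
M: 3·3+4·4 = 25 | 4·0+5·5 = 25
J: 3·8+4·4 = 40 | 4·0+5·8 = 40
L: 3·1+4·5 = 23 | 4·2+5·3 = 23
X: 3·5+4·7 = 43 | 4·7+5·3 = 43
gcd(3,4,4,5) = 1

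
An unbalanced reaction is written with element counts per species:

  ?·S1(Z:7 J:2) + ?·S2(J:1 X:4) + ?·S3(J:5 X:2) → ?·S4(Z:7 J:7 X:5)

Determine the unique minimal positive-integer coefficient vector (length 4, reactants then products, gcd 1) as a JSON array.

Coefficients: [6, 5, 5, 6]

Z: 6·7+5·0+5·0 = 42 | 6·7 = 42
J: 6·2+5·1+5·5 = 42 | 6·7 = 42
X: 6·0+5·4+5·2 = 30 | 6·5 = 30
gcd(6,5,5,6) = 1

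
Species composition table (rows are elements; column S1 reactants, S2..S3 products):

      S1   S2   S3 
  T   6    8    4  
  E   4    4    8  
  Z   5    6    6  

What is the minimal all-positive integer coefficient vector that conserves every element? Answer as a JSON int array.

T: 6·6 = 36 | 4·8+1·4 = 36
E: 6·4 = 24 | 4·4+1·8 = 24
Z: 6·5 = 30 | 4·6+1·6 = 30
gcd(6,4,1) = 1

Coefficients: [6, 4, 1]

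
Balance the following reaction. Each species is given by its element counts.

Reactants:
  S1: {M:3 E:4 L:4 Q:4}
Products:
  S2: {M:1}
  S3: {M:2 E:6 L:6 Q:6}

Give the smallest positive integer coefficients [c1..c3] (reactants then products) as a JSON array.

Coefficients: [3, 5, 2]

M: 3·3 = 9 | 5·1+2·2 = 9
E: 3·4 = 12 | 5·0+2·6 = 12
L: 3·4 = 12 | 5·0+2·6 = 12
Q: 3·4 = 12 | 5·0+2·6 = 12
gcd(3,5,2) = 1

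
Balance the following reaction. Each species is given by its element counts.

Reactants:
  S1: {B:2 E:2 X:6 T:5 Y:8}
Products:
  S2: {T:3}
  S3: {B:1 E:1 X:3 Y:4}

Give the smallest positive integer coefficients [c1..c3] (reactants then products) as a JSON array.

Coefficients: [3, 5, 6]

B: 3·2 = 6 | 5·0+6·1 = 6
E: 3·2 = 6 | 5·0+6·1 = 6
X: 3·6 = 18 | 5·0+6·3 = 18
T: 3·5 = 15 | 5·3+6·0 = 15
Y: 3·8 = 24 | 5·0+6·4 = 24
gcd(3,5,6) = 1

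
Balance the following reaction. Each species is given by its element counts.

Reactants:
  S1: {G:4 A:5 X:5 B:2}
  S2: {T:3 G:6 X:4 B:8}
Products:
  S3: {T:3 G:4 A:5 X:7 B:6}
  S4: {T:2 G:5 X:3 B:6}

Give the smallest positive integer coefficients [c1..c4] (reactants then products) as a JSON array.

T: 1·0+5·3 = 15 | 1·3+6·2 = 15
G: 1·4+5·6 = 34 | 1·4+6·5 = 34
A: 1·5+5·0 = 5 | 1·5+6·0 = 5
X: 1·5+5·4 = 25 | 1·7+6·3 = 25
B: 1·2+5·8 = 42 | 1·6+6·6 = 42
gcd(1,5,1,6) = 1

Coefficients: [1, 5, 1, 6]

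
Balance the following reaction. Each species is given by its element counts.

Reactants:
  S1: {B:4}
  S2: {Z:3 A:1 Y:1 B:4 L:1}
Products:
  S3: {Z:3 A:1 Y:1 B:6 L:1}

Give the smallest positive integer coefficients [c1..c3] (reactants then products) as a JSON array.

Coefficients: [1, 2, 2]

Z: 1·0+2·3 = 6 | 2·3 = 6
A: 1·0+2·1 = 2 | 2·1 = 2
Y: 1·0+2·1 = 2 | 2·1 = 2
B: 1·4+2·4 = 12 | 2·6 = 12
L: 1·0+2·1 = 2 | 2·1 = 2
gcd(1,2,2) = 1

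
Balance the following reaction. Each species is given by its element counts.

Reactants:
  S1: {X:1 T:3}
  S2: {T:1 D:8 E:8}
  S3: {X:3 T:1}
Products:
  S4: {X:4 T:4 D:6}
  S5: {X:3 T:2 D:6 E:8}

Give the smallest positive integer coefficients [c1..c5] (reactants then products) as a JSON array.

Coefficients: [1, 3, 4, 1, 3]

X: 1·1+3·0+4·3 = 13 | 1·4+3·3 = 13
T: 1·3+3·1+4·1 = 10 | 1·4+3·2 = 10
D: 1·0+3·8+4·0 = 24 | 1·6+3·6 = 24
E: 1·0+3·8+4·0 = 24 | 1·0+3·8 = 24
gcd(1,3,4,1,3) = 1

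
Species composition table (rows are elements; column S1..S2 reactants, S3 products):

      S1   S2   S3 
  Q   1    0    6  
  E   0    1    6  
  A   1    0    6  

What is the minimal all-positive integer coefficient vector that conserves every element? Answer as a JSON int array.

Coefficients: [6, 6, 1]

Q: 6·1+6·0 = 6 | 1·6 = 6
E: 6·0+6·1 = 6 | 1·6 = 6
A: 6·1+6·0 = 6 | 1·6 = 6
gcd(6,6,1) = 1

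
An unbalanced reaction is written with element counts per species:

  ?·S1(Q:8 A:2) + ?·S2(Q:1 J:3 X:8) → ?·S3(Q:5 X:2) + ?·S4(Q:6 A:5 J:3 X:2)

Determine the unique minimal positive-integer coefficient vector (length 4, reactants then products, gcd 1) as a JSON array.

Coefficients: [5, 2, 6, 2]

Q: 5·8+2·1 = 42 | 6·5+2·6 = 42
A: 5·2+2·0 = 10 | 6·0+2·5 = 10
J: 5·0+2·3 = 6 | 6·0+2·3 = 6
X: 5·0+2·8 = 16 | 6·2+2·2 = 16
gcd(5,2,6,2) = 1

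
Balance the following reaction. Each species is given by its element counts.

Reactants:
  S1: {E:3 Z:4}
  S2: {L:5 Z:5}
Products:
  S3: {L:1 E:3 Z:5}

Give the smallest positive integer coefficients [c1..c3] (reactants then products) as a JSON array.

Coefficients: [5, 1, 5]

L: 5·0+1·5 = 5 | 5·1 = 5
E: 5·3+1·0 = 15 | 5·3 = 15
Z: 5·4+1·5 = 25 | 5·5 = 25
gcd(5,1,5) = 1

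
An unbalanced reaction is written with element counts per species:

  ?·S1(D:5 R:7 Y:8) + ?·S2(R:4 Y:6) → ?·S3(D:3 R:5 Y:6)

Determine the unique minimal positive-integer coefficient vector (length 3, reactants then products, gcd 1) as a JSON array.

Coefficients: [3, 1, 5]

D: 3·5+1·0 = 15 | 5·3 = 15
R: 3·7+1·4 = 25 | 5·5 = 25
Y: 3·8+1·6 = 30 | 5·6 = 30
gcd(3,1,5) = 1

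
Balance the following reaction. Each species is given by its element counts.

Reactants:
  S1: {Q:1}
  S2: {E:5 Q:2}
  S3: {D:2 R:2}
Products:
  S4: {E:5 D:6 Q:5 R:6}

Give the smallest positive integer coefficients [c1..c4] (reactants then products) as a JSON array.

E: 3·0+1·5+3·0 = 5 | 1·5 = 5
D: 3·0+1·0+3·2 = 6 | 1·6 = 6
Q: 3·1+1·2+3·0 = 5 | 1·5 = 5
R: 3·0+1·0+3·2 = 6 | 1·6 = 6
gcd(3,1,3,1) = 1

Coefficients: [3, 1, 3, 1]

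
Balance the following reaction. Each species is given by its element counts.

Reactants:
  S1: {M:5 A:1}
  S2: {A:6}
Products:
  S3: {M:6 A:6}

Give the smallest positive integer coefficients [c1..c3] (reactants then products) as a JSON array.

M: 6·5+4·0 = 30 | 5·6 = 30
A: 6·1+4·6 = 30 | 5·6 = 30
gcd(6,4,5) = 1

Coefficients: [6, 4, 5]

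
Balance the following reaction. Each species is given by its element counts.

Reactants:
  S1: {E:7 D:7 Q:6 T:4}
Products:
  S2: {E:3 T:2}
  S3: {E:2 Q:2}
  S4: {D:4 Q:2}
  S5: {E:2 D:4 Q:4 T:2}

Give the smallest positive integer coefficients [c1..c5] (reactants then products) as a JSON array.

E: 4·7 = 28 | 6·3+3·2+5·0+2·2 = 28
D: 4·7 = 28 | 6·0+3·0+5·4+2·4 = 28
Q: 4·6 = 24 | 6·0+3·2+5·2+2·4 = 24
T: 4·4 = 16 | 6·2+3·0+5·0+2·2 = 16
gcd(4,6,3,5,2) = 1

Coefficients: [4, 6, 3, 5, 2]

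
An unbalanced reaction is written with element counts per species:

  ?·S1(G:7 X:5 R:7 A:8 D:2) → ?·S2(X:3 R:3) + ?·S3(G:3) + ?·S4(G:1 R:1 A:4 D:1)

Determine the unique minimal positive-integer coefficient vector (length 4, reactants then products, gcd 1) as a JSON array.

G: 3·7 = 21 | 5·0+5·3+6·1 = 21
X: 3·5 = 15 | 5·3+5·0+6·0 = 15
R: 3·7 = 21 | 5·3+5·0+6·1 = 21
A: 3·8 = 24 | 5·0+5·0+6·4 = 24
D: 3·2 = 6 | 5·0+5·0+6·1 = 6
gcd(3,5,5,6) = 1

Coefficients: [3, 5, 5, 6]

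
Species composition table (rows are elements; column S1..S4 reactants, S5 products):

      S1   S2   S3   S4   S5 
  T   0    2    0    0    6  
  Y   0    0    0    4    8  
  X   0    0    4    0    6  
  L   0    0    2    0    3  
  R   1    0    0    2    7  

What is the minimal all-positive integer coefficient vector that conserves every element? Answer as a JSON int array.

T: 6·0+6·2+3·0+4·0 = 12 | 2·6 = 12
Y: 6·0+6·0+3·0+4·4 = 16 | 2·8 = 16
X: 6·0+6·0+3·4+4·0 = 12 | 2·6 = 12
L: 6·0+6·0+3·2+4·0 = 6 | 2·3 = 6
R: 6·1+6·0+3·0+4·2 = 14 | 2·7 = 14
gcd(6,6,3,4,2) = 1

Coefficients: [6, 6, 3, 4, 2]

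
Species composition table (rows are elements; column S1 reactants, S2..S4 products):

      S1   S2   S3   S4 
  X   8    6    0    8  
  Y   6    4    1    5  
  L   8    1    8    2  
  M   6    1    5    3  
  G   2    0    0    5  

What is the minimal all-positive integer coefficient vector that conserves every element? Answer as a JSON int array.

X: 5·8 = 40 | 4·6+4·0+2·8 = 40
Y: 5·6 = 30 | 4·4+4·1+2·5 = 30
L: 5·8 = 40 | 4·1+4·8+2·2 = 40
M: 5·6 = 30 | 4·1+4·5+2·3 = 30
G: 5·2 = 10 | 4·0+4·0+2·5 = 10
gcd(5,4,4,2) = 1

Coefficients: [5, 4, 4, 2]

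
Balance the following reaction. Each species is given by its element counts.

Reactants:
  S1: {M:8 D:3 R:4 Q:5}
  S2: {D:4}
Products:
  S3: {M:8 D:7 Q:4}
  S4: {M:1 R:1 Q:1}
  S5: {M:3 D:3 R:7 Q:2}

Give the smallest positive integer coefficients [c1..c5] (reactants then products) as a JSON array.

Coefficients: [3, 2, 2, 5, 1]

M: 3·8+2·0 = 24 | 2·8+5·1+1·3 = 24
D: 3·3+2·4 = 17 | 2·7+5·0+1·3 = 17
R: 3·4+2·0 = 12 | 2·0+5·1+1·7 = 12
Q: 3·5+2·0 = 15 | 2·4+5·1+1·2 = 15
gcd(3,2,2,5,1) = 1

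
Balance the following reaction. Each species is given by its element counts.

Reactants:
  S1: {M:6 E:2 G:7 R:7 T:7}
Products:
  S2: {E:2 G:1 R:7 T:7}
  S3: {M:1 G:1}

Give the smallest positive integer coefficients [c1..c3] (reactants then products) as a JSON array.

M: 1·6 = 6 | 1·0+6·1 = 6
E: 1·2 = 2 | 1·2+6·0 = 2
G: 1·7 = 7 | 1·1+6·1 = 7
R: 1·7 = 7 | 1·7+6·0 = 7
T: 1·7 = 7 | 1·7+6·0 = 7
gcd(1,1,6) = 1

Coefficients: [1, 1, 6]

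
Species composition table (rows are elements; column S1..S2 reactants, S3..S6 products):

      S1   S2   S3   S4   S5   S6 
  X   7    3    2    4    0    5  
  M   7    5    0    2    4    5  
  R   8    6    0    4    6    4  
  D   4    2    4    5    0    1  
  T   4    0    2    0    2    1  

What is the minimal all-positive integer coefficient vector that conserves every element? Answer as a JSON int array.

X: 3·7+3·3 = 30 | 1·2+2·4+3·0+4·5 = 30
M: 3·7+3·5 = 36 | 1·0+2·2+3·4+4·5 = 36
R: 3·8+3·6 = 42 | 1·0+2·4+3·6+4·4 = 42
D: 3·4+3·2 = 18 | 1·4+2·5+3·0+4·1 = 18
T: 3·4+3·0 = 12 | 1·2+2·0+3·2+4·1 = 12
gcd(3,3,1,2,3,4) = 1

Coefficients: [3, 3, 1, 2, 3, 4]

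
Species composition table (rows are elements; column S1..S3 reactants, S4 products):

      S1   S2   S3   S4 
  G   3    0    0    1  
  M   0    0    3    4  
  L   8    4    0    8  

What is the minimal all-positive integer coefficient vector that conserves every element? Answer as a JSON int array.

G: 1·3+4·0+4·0 = 3 | 3·1 = 3
M: 1·0+4·0+4·3 = 12 | 3·4 = 12
L: 1·8+4·4+4·0 = 24 | 3·8 = 24
gcd(1,4,4,3) = 1

Coefficients: [1, 4, 4, 3]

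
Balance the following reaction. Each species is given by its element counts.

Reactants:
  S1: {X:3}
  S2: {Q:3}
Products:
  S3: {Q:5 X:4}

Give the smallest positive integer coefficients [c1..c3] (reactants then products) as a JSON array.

Coefficients: [4, 5, 3]

Q: 4·0+5·3 = 15 | 3·5 = 15
X: 4·3+5·0 = 12 | 3·4 = 12
gcd(4,5,3) = 1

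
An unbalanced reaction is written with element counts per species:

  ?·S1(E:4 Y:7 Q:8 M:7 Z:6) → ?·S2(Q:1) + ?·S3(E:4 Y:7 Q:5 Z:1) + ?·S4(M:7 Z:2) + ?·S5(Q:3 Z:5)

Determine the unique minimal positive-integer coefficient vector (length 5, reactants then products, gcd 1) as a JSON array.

E: 5·4 = 20 | 6·0+5·4+5·0+3·0 = 20
Y: 5·7 = 35 | 6·0+5·7+5·0+3·0 = 35
Q: 5·8 = 40 | 6·1+5·5+5·0+3·3 = 40
M: 5·7 = 35 | 6·0+5·0+5·7+3·0 = 35
Z: 5·6 = 30 | 6·0+5·1+5·2+3·5 = 30
gcd(5,6,5,5,3) = 1

Coefficients: [5, 6, 5, 5, 3]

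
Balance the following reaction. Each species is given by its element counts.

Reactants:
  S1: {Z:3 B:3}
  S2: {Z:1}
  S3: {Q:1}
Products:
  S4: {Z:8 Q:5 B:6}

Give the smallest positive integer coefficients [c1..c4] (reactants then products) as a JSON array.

Z: 2·3+2·1+5·0 = 8 | 1·8 = 8
Q: 2·0+2·0+5·1 = 5 | 1·5 = 5
B: 2·3+2·0+5·0 = 6 | 1·6 = 6
gcd(2,2,5,1) = 1

Coefficients: [2, 2, 5, 1]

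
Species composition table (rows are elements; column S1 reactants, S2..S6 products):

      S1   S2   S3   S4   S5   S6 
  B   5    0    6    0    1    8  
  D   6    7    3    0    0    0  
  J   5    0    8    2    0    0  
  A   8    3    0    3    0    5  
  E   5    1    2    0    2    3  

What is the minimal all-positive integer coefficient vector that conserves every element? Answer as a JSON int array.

Coefficients: [4, 3, 1, 6, 6, 1]

B: 4·5 = 20 | 3·0+1·6+6·0+6·1+1·8 = 20
D: 4·6 = 24 | 3·7+1·3+6·0+6·0+1·0 = 24
J: 4·5 = 20 | 3·0+1·8+6·2+6·0+1·0 = 20
A: 4·8 = 32 | 3·3+1·0+6·3+6·0+1·5 = 32
E: 4·5 = 20 | 3·1+1·2+6·0+6·2+1·3 = 20
gcd(4,3,1,6,6,1) = 1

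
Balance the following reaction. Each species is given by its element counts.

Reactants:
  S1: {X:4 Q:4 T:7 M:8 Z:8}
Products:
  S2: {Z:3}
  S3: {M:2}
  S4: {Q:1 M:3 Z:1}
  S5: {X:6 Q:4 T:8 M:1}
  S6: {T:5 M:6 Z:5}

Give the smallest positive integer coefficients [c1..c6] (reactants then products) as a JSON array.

X: 3·4 = 12 | 5·0+2·0+4·0+2·6+1·0 = 12
Q: 3·4 = 12 | 5·0+2·0+4·1+2·4+1·0 = 12
T: 3·7 = 21 | 5·0+2·0+4·0+2·8+1·5 = 21
M: 3·8 = 24 | 5·0+2·2+4·3+2·1+1·6 = 24
Z: 3·8 = 24 | 5·3+2·0+4·1+2·0+1·5 = 24
gcd(3,5,2,4,2,1) = 1

Coefficients: [3, 5, 2, 4, 2, 1]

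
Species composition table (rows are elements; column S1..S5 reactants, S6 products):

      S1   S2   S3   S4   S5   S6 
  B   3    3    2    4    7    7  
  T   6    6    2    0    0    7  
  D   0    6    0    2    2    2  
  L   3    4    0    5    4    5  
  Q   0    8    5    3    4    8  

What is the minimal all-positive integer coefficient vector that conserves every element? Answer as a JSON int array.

Coefficients: [4, 1, 6, 2, 1, 6]

B: 4·3+1·3+6·2+2·4+1·7 = 42 | 6·7 = 42
T: 4·6+1·6+6·2+2·0+1·0 = 42 | 6·7 = 42
D: 4·0+1·6+6·0+2·2+1·2 = 12 | 6·2 = 12
L: 4·3+1·4+6·0+2·5+1·4 = 30 | 6·5 = 30
Q: 4·0+1·8+6·5+2·3+1·4 = 48 | 6·8 = 48
gcd(4,1,6,2,1,6) = 1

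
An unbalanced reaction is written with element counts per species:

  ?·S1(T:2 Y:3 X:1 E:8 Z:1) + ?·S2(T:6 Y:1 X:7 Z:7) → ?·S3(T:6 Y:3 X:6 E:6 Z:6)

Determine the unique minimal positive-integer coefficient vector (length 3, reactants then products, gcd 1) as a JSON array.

T: 3·2+3·6 = 24 | 4·6 = 24
Y: 3·3+3·1 = 12 | 4·3 = 12
X: 3·1+3·7 = 24 | 4·6 = 24
E: 3·8+3·0 = 24 | 4·6 = 24
Z: 3·1+3·7 = 24 | 4·6 = 24
gcd(3,3,4) = 1

Coefficients: [3, 3, 4]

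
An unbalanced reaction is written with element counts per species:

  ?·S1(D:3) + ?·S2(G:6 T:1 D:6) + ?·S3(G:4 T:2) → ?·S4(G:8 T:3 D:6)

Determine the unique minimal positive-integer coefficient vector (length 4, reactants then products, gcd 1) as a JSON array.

G: 4·0+2·6+5·4 = 32 | 4·8 = 32
T: 4·0+2·1+5·2 = 12 | 4·3 = 12
D: 4·3+2·6+5·0 = 24 | 4·6 = 24
gcd(4,2,5,4) = 1

Coefficients: [4, 2, 5, 4]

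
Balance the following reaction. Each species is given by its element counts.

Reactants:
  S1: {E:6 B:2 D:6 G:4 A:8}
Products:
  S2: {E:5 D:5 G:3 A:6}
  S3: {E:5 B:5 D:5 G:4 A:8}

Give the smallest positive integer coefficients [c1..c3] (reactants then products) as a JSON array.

E: 5·6 = 30 | 4·5+2·5 = 30
B: 5·2 = 10 | 4·0+2·5 = 10
D: 5·6 = 30 | 4·5+2·5 = 30
G: 5·4 = 20 | 4·3+2·4 = 20
A: 5·8 = 40 | 4·6+2·8 = 40
gcd(5,4,2) = 1

Coefficients: [5, 4, 2]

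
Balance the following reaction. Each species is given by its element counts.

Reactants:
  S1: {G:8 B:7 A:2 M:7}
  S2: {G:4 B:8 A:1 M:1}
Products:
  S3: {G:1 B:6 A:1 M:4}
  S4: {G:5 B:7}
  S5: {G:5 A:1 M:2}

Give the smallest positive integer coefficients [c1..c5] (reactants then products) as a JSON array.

G: 4·8+2·4 = 40 | 5·1+2·5+5·5 = 40
B: 4·7+2·8 = 44 | 5·6+2·7+5·0 = 44
A: 4·2+2·1 = 10 | 5·1+2·0+5·1 = 10
M: 4·7+2·1 = 30 | 5·4+2·0+5·2 = 30
gcd(4,2,5,2,5) = 1

Coefficients: [4, 2, 5, 2, 5]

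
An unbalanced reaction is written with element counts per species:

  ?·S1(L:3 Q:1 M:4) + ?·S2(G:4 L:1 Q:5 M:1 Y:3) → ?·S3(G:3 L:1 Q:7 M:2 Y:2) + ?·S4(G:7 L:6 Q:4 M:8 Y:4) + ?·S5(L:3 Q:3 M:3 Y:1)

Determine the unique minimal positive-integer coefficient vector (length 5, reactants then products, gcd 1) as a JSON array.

Coefficients: [6, 5, 2, 2, 3]

G: 6·0+5·4 = 20 | 2·3+2·7+3·0 = 20
L: 6·3+5·1 = 23 | 2·1+2·6+3·3 = 23
Q: 6·1+5·5 = 31 | 2·7+2·4+3·3 = 31
M: 6·4+5·1 = 29 | 2·2+2·8+3·3 = 29
Y: 6·0+5·3 = 15 | 2·2+2·4+3·1 = 15
gcd(6,5,2,2,3) = 1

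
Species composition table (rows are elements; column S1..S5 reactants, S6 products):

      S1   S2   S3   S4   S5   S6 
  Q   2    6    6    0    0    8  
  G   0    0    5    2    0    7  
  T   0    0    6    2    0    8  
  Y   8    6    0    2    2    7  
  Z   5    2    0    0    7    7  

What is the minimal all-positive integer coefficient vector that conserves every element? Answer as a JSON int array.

Q: 1·2+1·6+4·6+4·0+3·0 = 32 | 4·8 = 32
G: 1·0+1·0+4·5+4·2+3·0 = 28 | 4·7 = 28
T: 1·0+1·0+4·6+4·2+3·0 = 32 | 4·8 = 32
Y: 1·8+1·6+4·0+4·2+3·2 = 28 | 4·7 = 28
Z: 1·5+1·2+4·0+4·0+3·7 = 28 | 4·7 = 28
gcd(1,1,4,4,3,4) = 1

Coefficients: [1, 1, 4, 4, 3, 4]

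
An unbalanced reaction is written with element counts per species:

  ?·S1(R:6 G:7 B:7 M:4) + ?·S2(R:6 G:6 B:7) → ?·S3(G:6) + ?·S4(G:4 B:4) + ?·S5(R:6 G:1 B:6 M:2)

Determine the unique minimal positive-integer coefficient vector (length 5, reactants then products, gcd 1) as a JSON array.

R: 2·6+2·6 = 24 | 3·0+1·0+4·6 = 24
G: 2·7+2·6 = 26 | 3·6+1·4+4·1 = 26
B: 2·7+2·7 = 28 | 3·0+1·4+4·6 = 28
M: 2·4+2·0 = 8 | 3·0+1·0+4·2 = 8
gcd(2,2,3,1,4) = 1

Coefficients: [2, 2, 3, 1, 4]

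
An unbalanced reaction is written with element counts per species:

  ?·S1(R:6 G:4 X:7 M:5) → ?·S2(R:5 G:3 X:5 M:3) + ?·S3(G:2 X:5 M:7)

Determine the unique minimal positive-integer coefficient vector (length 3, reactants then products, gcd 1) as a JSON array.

R: 5·6 = 30 | 6·5+1·0 = 30
G: 5·4 = 20 | 6·3+1·2 = 20
X: 5·7 = 35 | 6·5+1·5 = 35
M: 5·5 = 25 | 6·3+1·7 = 25
gcd(5,6,1) = 1

Coefficients: [5, 6, 1]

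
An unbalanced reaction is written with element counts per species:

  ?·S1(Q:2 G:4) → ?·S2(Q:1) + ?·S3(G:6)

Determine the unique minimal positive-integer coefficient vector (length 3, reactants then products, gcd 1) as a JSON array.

Coefficients: [3, 6, 2]

Q: 3·2 = 6 | 6·1+2·0 = 6
G: 3·4 = 12 | 6·0+2·6 = 12
gcd(3,6,2) = 1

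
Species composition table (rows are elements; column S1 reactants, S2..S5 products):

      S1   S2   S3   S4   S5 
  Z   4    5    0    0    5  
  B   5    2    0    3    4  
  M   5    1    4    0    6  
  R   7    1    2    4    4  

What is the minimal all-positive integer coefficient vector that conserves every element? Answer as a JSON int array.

Coefficients: [5, 3, 4, 5, 1]

Z: 5·4 = 20 | 3·5+4·0+5·0+1·5 = 20
B: 5·5 = 25 | 3·2+4·0+5·3+1·4 = 25
M: 5·5 = 25 | 3·1+4·4+5·0+1·6 = 25
R: 5·7 = 35 | 3·1+4·2+5·4+1·4 = 35
gcd(5,3,4,5,1) = 1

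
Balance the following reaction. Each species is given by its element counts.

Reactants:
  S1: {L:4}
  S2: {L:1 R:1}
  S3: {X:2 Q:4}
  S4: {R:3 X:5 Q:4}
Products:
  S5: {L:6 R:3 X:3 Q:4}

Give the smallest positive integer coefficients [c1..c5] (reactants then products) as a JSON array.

Coefficients: [3, 6, 2, 1, 3]

L: 3·4+6·1+2·0+1·0 = 18 | 3·6 = 18
R: 3·0+6·1+2·0+1·3 = 9 | 3·3 = 9
X: 3·0+6·0+2·2+1·5 = 9 | 3·3 = 9
Q: 3·0+6·0+2·4+1·4 = 12 | 3·4 = 12
gcd(3,6,2,1,3) = 1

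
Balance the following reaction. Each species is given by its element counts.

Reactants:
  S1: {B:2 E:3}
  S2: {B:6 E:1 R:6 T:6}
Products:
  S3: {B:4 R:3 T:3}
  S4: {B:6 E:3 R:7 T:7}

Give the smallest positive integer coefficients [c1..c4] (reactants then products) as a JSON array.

B: 1·2+6·6 = 38 | 5·4+3·6 = 38
E: 1·3+6·1 = 9 | 5·0+3·3 = 9
R: 1·0+6·6 = 36 | 5·3+3·7 = 36
T: 1·0+6·6 = 36 | 5·3+3·7 = 36
gcd(1,6,5,3) = 1

Coefficients: [1, 6, 5, 3]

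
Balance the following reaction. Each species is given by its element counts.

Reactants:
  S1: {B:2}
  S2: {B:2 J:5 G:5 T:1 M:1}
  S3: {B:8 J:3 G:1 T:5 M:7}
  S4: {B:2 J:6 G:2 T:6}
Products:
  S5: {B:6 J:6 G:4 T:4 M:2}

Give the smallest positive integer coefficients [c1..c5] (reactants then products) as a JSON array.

Coefficients: [6, 3, 1, 2, 5]

B: 6·2+3·2+1·8+2·2 = 30 | 5·6 = 30
J: 6·0+3·5+1·3+2·6 = 30 | 5·6 = 30
G: 6·0+3·5+1·1+2·2 = 20 | 5·4 = 20
T: 6·0+3·1+1·5+2·6 = 20 | 5·4 = 20
M: 6·0+3·1+1·7+2·0 = 10 | 5·2 = 10
gcd(6,3,1,2,5) = 1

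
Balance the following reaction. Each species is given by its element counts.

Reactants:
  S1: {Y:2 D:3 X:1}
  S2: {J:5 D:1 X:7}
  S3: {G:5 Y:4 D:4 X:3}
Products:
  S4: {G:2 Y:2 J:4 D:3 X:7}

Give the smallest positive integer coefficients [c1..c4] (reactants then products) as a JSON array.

G: 1·0+4·0+2·5 = 10 | 5·2 = 10
Y: 1·2+4·0+2·4 = 10 | 5·2 = 10
J: 1·0+4·5+2·0 = 20 | 5·4 = 20
D: 1·3+4·1+2·4 = 15 | 5·3 = 15
X: 1·1+4·7+2·3 = 35 | 5·7 = 35
gcd(1,4,2,5) = 1

Coefficients: [1, 4, 2, 5]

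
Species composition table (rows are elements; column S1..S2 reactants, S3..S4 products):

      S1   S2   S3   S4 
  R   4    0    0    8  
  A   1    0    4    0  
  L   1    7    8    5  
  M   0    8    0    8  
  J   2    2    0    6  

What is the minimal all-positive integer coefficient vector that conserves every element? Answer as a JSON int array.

Coefficients: [4, 2, 1, 2]

R: 4·4+2·0 = 16 | 1·0+2·8 = 16
A: 4·1+2·0 = 4 | 1·4+2·0 = 4
L: 4·1+2·7 = 18 | 1·8+2·5 = 18
M: 4·0+2·8 = 16 | 1·0+2·8 = 16
J: 4·2+2·2 = 12 | 1·0+2·6 = 12
gcd(4,2,1,2) = 1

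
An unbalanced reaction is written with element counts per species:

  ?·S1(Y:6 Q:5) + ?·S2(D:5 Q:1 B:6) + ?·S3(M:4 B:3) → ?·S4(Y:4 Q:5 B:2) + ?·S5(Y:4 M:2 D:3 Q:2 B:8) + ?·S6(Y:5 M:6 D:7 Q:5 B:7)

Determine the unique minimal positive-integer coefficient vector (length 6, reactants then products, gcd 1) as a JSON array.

Coefficients: [5, 4, 4, 3, 2, 2]

Y: 5·6+4·0+4·0 = 30 | 3·4+2·4+2·5 = 30
M: 5·0+4·0+4·4 = 16 | 3·0+2·2+2·6 = 16
D: 5·0+4·5+4·0 = 20 | 3·0+2·3+2·7 = 20
Q: 5·5+4·1+4·0 = 29 | 3·5+2·2+2·5 = 29
B: 5·0+4·6+4·3 = 36 | 3·2+2·8+2·7 = 36
gcd(5,4,4,3,2,2) = 1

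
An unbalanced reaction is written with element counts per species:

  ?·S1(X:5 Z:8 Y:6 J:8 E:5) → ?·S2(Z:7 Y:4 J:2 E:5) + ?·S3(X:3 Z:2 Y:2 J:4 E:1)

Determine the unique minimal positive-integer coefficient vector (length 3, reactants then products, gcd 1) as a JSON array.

Coefficients: [3, 2, 5]

X: 3·5 = 15 | 2·0+5·3 = 15
Z: 3·8 = 24 | 2·7+5·2 = 24
Y: 3·6 = 18 | 2·4+5·2 = 18
J: 3·8 = 24 | 2·2+5·4 = 24
E: 3·5 = 15 | 2·5+5·1 = 15
gcd(3,2,5) = 1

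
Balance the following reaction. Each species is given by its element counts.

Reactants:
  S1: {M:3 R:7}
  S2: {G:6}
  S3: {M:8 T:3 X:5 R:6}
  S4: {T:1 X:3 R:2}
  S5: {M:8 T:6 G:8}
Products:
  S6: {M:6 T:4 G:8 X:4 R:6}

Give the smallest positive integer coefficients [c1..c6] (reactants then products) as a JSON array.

Coefficients: [2, 4, 1, 5, 2, 5]

M: 2·3+4·0+1·8+5·0+2·8 = 30 | 5·6 = 30
T: 2·0+4·0+1·3+5·1+2·6 = 20 | 5·4 = 20
G: 2·0+4·6+1·0+5·0+2·8 = 40 | 5·8 = 40
X: 2·0+4·0+1·5+5·3+2·0 = 20 | 5·4 = 20
R: 2·7+4·0+1·6+5·2+2·0 = 30 | 5·6 = 30
gcd(2,4,1,5,2,5) = 1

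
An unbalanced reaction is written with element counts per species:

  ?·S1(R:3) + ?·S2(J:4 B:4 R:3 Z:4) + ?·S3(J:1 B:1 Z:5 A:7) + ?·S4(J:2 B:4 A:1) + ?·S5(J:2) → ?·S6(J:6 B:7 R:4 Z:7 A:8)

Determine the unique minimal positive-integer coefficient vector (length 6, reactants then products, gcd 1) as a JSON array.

Coefficients: [5, 3, 6, 6, 3, 6]

J: 5·0+3·4+6·1+6·2+3·2 = 36 | 6·6 = 36
B: 5·0+3·4+6·1+6·4+3·0 = 42 | 6·7 = 42
R: 5·3+3·3+6·0+6·0+3·0 = 24 | 6·4 = 24
Z: 5·0+3·4+6·5+6·0+3·0 = 42 | 6·7 = 42
A: 5·0+3·0+6·7+6·1+3·0 = 48 | 6·8 = 48
gcd(5,3,6,6,3,6) = 1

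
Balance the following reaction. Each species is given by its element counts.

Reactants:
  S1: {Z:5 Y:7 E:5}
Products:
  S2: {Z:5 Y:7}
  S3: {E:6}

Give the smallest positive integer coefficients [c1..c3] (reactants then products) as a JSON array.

Coefficients: [6, 6, 5]

Z: 6·5 = 30 | 6·5+5·0 = 30
Y: 6·7 = 42 | 6·7+5·0 = 42
E: 6·5 = 30 | 6·0+5·6 = 30
gcd(6,6,5) = 1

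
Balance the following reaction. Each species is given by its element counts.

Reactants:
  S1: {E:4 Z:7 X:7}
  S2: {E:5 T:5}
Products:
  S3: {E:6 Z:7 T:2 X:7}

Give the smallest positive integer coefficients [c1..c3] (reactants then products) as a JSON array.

Coefficients: [5, 2, 5]

E: 5·4+2·5 = 30 | 5·6 = 30
Z: 5·7+2·0 = 35 | 5·7 = 35
T: 5·0+2·5 = 10 | 5·2 = 10
X: 5·7+2·0 = 35 | 5·7 = 35
gcd(5,2,5) = 1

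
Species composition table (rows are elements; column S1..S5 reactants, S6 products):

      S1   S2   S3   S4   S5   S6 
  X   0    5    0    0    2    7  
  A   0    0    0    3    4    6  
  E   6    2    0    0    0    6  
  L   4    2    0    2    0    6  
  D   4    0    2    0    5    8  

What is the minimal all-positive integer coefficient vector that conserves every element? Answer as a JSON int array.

Coefficients: [4, 6, 1, 4, 6, 6]

X: 4·0+6·5+1·0+4·0+6·2 = 42 | 6·7 = 42
A: 4·0+6·0+1·0+4·3+6·4 = 36 | 6·6 = 36
E: 4·6+6·2+1·0+4·0+6·0 = 36 | 6·6 = 36
L: 4·4+6·2+1·0+4·2+6·0 = 36 | 6·6 = 36
D: 4·4+6·0+1·2+4·0+6·5 = 48 | 6·8 = 48
gcd(4,6,1,4,6,6) = 1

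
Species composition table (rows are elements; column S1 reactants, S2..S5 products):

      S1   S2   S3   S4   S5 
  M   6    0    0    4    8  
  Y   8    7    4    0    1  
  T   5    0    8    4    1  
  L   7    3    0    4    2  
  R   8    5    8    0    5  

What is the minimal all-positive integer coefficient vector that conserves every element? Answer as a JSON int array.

M: 6·6 = 36 | 6·0+1·0+5·4+2·8 = 36
Y: 6·8 = 48 | 6·7+1·4+5·0+2·1 = 48
T: 6·5 = 30 | 6·0+1·8+5·4+2·1 = 30
L: 6·7 = 42 | 6·3+1·0+5·4+2·2 = 42
R: 6·8 = 48 | 6·5+1·8+5·0+2·5 = 48
gcd(6,6,1,5,2) = 1

Coefficients: [6, 6, 1, 5, 2]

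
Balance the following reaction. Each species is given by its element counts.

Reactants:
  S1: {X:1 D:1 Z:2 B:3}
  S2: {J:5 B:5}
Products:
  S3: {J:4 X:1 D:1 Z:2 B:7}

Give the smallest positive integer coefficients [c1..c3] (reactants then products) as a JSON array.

Coefficients: [5, 4, 5]

J: 5·0+4·5 = 20 | 5·4 = 20
X: 5·1+4·0 = 5 | 5·1 = 5
D: 5·1+4·0 = 5 | 5·1 = 5
Z: 5·2+4·0 = 10 | 5·2 = 10
B: 5·3+4·5 = 35 | 5·7 = 35
gcd(5,4,5) = 1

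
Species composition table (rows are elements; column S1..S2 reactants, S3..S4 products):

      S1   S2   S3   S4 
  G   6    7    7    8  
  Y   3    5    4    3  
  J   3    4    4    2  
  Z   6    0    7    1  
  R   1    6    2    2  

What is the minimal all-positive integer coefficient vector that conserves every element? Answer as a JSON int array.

Coefficients: [6, 1, 5, 1]

G: 6·6+1·7 = 43 | 5·7+1·8 = 43
Y: 6·3+1·5 = 23 | 5·4+1·3 = 23
J: 6·3+1·4 = 22 | 5·4+1·2 = 22
Z: 6·6+1·0 = 36 | 5·7+1·1 = 36
R: 6·1+1·6 = 12 | 5·2+1·2 = 12
gcd(6,1,5,1) = 1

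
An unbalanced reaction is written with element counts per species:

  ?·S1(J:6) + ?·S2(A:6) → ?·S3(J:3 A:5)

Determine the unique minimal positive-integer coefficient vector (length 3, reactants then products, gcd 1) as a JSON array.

Coefficients: [3, 5, 6]

J: 3·6+5·0 = 18 | 6·3 = 18
A: 3·0+5·6 = 30 | 6·5 = 30
gcd(3,5,6) = 1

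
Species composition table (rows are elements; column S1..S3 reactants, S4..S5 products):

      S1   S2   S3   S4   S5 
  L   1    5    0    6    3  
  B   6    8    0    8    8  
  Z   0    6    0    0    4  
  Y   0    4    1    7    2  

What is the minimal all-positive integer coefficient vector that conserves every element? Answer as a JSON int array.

L: 4·1+4·5+3·0 = 24 | 1·6+6·3 = 24
B: 4·6+4·8+3·0 = 56 | 1·8+6·8 = 56
Z: 4·0+4·6+3·0 = 24 | 1·0+6·4 = 24
Y: 4·0+4·4+3·1 = 19 | 1·7+6·2 = 19
gcd(4,4,3,1,6) = 1

Coefficients: [4, 4, 3, 1, 6]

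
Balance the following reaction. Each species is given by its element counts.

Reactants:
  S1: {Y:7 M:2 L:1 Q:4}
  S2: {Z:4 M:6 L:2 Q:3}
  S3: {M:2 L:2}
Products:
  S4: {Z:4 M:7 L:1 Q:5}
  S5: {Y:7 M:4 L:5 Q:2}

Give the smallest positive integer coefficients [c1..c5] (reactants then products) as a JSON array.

Coefficients: [2, 2, 3, 2, 2]

Y: 2·7+2·0+3·0 = 14 | 2·0+2·7 = 14
Z: 2·0+2·4+3·0 = 8 | 2·4+2·0 = 8
M: 2·2+2·6+3·2 = 22 | 2·7+2·4 = 22
L: 2·1+2·2+3·2 = 12 | 2·1+2·5 = 12
Q: 2·4+2·3+3·0 = 14 | 2·5+2·2 = 14
gcd(2,2,3,2,2) = 1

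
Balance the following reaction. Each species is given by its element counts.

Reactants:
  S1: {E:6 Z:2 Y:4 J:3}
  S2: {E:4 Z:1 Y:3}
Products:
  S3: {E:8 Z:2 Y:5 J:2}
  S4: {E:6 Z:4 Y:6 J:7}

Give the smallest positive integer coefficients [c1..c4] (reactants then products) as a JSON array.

E: 5·6+2·4 = 38 | 4·8+1·6 = 38
Z: 5·2+2·1 = 12 | 4·2+1·4 = 12
Y: 5·4+2·3 = 26 | 4·5+1·6 = 26
J: 5·3+2·0 = 15 | 4·2+1·7 = 15
gcd(5,2,4,1) = 1

Coefficients: [5, 2, 4, 1]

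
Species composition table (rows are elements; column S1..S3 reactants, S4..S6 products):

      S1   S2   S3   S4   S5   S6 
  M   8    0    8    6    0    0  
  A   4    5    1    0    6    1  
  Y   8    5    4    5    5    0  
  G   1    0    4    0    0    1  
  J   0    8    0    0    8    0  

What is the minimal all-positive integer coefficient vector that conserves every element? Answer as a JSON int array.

Coefficients: [2, 3, 1, 4, 3, 6]

M: 2·8+3·0+1·8 = 24 | 4·6+3·0+6·0 = 24
A: 2·4+3·5+1·1 = 24 | 4·0+3·6+6·1 = 24
Y: 2·8+3·5+1·4 = 35 | 4·5+3·5+6·0 = 35
G: 2·1+3·0+1·4 = 6 | 4·0+3·0+6·1 = 6
J: 2·0+3·8+1·0 = 24 | 4·0+3·8+6·0 = 24
gcd(2,3,1,4,3,6) = 1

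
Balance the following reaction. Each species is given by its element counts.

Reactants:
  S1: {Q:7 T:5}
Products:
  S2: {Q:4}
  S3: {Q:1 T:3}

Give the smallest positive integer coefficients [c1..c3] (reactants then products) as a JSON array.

Coefficients: [3, 4, 5]

Q: 3·7 = 21 | 4·4+5·1 = 21
T: 3·5 = 15 | 4·0+5·3 = 15
gcd(3,4,5) = 1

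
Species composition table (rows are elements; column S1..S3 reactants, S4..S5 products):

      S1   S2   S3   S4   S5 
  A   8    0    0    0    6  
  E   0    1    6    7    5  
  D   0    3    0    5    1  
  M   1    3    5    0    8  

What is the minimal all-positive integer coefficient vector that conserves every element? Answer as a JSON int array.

A: 3·8+3·0+4·0 = 24 | 1·0+4·6 = 24
E: 3·0+3·1+4·6 = 27 | 1·7+4·5 = 27
D: 3·0+3·3+4·0 = 9 | 1·5+4·1 = 9
M: 3·1+3·3+4·5 = 32 | 1·0+4·8 = 32
gcd(3,3,4,1,4) = 1

Coefficients: [3, 3, 4, 1, 4]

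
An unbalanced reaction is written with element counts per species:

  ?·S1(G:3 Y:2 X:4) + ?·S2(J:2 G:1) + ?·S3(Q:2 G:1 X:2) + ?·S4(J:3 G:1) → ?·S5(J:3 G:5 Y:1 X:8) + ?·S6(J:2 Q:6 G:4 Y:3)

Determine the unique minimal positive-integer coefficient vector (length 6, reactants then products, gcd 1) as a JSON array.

Coefficients: [5, 5, 6, 2, 4, 2]

J: 5·0+5·2+6·0+2·3 = 16 | 4·3+2·2 = 16
Q: 5·0+5·0+6·2+2·0 = 12 | 4·0+2·6 = 12
G: 5·3+5·1+6·1+2·1 = 28 | 4·5+2·4 = 28
Y: 5·2+5·0+6·0+2·0 = 10 | 4·1+2·3 = 10
X: 5·4+5·0+6·2+2·0 = 32 | 4·8+2·0 = 32
gcd(5,5,6,2,4,2) = 1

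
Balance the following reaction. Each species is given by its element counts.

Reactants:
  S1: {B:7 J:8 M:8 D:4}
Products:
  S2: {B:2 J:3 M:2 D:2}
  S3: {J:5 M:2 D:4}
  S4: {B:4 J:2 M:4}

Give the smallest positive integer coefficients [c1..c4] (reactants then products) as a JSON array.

B: 4·7 = 28 | 4·2+2·0+5·4 = 28
J: 4·8 = 32 | 4·3+2·5+5·2 = 32
M: 4·8 = 32 | 4·2+2·2+5·4 = 32
D: 4·4 = 16 | 4·2+2·4+5·0 = 16
gcd(4,4,2,5) = 1

Coefficients: [4, 4, 2, 5]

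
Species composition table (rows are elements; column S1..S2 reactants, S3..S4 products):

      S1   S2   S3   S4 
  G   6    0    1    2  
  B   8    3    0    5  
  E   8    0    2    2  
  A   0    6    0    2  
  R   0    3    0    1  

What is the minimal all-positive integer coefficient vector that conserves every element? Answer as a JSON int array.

G: 3·6+2·0 = 18 | 6·1+6·2 = 18
B: 3·8+2·3 = 30 | 6·0+6·5 = 30
E: 3·8+2·0 = 24 | 6·2+6·2 = 24
A: 3·0+2·6 = 12 | 6·0+6·2 = 12
R: 3·0+2·3 = 6 | 6·0+6·1 = 6
gcd(3,2,6,6) = 1

Coefficients: [3, 2, 6, 6]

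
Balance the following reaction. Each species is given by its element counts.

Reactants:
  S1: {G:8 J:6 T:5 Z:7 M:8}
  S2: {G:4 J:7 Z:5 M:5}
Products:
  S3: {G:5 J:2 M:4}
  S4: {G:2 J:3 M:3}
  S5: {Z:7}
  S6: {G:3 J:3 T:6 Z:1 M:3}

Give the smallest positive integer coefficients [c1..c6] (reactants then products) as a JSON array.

G: 6·8+1·4 = 52 | 5·5+6·2+6·0+5·3 = 52
J: 6·6+1·7 = 43 | 5·2+6·3+6·0+5·3 = 43
T: 6·5+1·0 = 30 | 5·0+6·0+6·0+5·6 = 30
Z: 6·7+1·5 = 47 | 5·0+6·0+6·7+5·1 = 47
M: 6·8+1·5 = 53 | 5·4+6·3+6·0+5·3 = 53
gcd(6,1,5,6,6,5) = 1

Coefficients: [6, 1, 5, 6, 6, 5]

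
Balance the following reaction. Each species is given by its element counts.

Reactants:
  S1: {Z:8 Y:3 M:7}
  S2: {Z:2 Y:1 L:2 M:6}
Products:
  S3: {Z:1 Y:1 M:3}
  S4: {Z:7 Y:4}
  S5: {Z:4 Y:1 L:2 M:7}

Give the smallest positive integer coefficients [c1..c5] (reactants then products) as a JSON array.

Z: 3·8+6·2 = 36 | 5·1+1·7+6·4 = 36
Y: 3·3+6·1 = 15 | 5·1+1·4+6·1 = 15
L: 3·0+6·2 = 12 | 5·0+1·0+6·2 = 12
M: 3·7+6·6 = 57 | 5·3+1·0+6·7 = 57
gcd(3,6,5,1,6) = 1

Coefficients: [3, 6, 5, 1, 6]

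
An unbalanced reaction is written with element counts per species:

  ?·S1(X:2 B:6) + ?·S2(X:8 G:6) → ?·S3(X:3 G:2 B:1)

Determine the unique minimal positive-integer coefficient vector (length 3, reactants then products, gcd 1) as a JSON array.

Coefficients: [1, 2, 6]

X: 1·2+2·8 = 18 | 6·3 = 18
G: 1·0+2·6 = 12 | 6·2 = 12
B: 1·6+2·0 = 6 | 6·1 = 6
gcd(1,2,6) = 1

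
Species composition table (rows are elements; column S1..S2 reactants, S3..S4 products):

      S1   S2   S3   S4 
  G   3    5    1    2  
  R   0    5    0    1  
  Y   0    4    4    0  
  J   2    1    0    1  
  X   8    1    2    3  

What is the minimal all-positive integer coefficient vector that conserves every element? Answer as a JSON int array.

Coefficients: [2, 1, 1, 5]

G: 2·3+1·5 = 11 | 1·1+5·2 = 11
R: 2·0+1·5 = 5 | 1·0+5·1 = 5
Y: 2·0+1·4 = 4 | 1·4+5·0 = 4
J: 2·2+1·1 = 5 | 1·0+5·1 = 5
X: 2·8+1·1 = 17 | 1·2+5·3 = 17
gcd(2,1,1,5) = 1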